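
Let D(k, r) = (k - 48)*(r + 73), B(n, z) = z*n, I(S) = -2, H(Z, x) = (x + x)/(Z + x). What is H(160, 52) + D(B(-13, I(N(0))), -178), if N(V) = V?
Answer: 122456/53 ≈ 2310.5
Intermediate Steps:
H(Z, x) = 2*x/(Z + x) (H(Z, x) = (2*x)/(Z + x) = 2*x/(Z + x))
B(n, z) = n*z
D(k, r) = (-48 + k)*(73 + r)
H(160, 52) + D(B(-13, I(N(0))), -178) = 2*52/(160 + 52) + (-3504 - 48*(-178) + 73*(-13*(-2)) - 13*(-2)*(-178)) = 2*52/212 + (-3504 + 8544 + 73*26 + 26*(-178)) = 2*52*(1/212) + (-3504 + 8544 + 1898 - 4628) = 26/53 + 2310 = 122456/53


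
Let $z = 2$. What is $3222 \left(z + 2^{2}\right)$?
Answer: $19332$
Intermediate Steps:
$3222 \left(z + 2^{2}\right) = 3222 \left(2 + 2^{2}\right) = 3222 \left(2 + 4\right) = 3222 \cdot 6 = 19332$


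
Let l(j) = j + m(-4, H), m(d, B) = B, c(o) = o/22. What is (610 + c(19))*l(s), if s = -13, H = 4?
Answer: -120951/22 ≈ -5497.8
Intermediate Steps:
c(o) = o/22 (c(o) = o*(1/22) = o/22)
l(j) = 4 + j (l(j) = j + 4 = 4 + j)
(610 + c(19))*l(s) = (610 + (1/22)*19)*(4 - 13) = (610 + 19/22)*(-9) = (13439/22)*(-9) = -120951/22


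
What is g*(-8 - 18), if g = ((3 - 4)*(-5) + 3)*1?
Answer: -208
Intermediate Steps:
g = 8 (g = (-1*(-5) + 3)*1 = (5 + 3)*1 = 8*1 = 8)
g*(-8 - 18) = 8*(-8 - 18) = 8*(-26) = -208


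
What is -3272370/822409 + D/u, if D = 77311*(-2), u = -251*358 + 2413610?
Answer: -3865669428319/955537279284 ≈ -4.0455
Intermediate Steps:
u = 2323752 (u = -89858 + 2413610 = 2323752)
D = -154622
-3272370/822409 + D/u = -3272370/822409 - 154622/2323752 = -3272370*1/822409 - 154622*1/2323752 = -3272370/822409 - 77311/1161876 = -3865669428319/955537279284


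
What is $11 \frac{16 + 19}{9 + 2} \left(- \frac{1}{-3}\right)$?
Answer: $\frac{35}{3} \approx 11.667$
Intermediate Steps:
$11 \frac{16 + 19}{9 + 2} \left(- \frac{1}{-3}\right) = 11 \cdot \frac{35}{11} \left(\left(-1\right) \left(- \frac{1}{3}\right)\right) = 11 \cdot 35 \cdot \frac{1}{11} \cdot \frac{1}{3} = 11 \cdot \frac{35}{11} \cdot \frac{1}{3} = 35 \cdot \frac{1}{3} = \frac{35}{3}$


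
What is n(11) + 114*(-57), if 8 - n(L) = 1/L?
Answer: -71391/11 ≈ -6490.1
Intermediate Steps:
n(L) = 8 - 1/L
n(11) + 114*(-57) = (8 - 1/11) + 114*(-57) = (8 - 1*1/11) - 6498 = (8 - 1/11) - 6498 = 87/11 - 6498 = -71391/11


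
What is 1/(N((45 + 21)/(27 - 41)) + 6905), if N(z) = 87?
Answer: 1/6992 ≈ 0.00014302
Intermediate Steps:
1/(N((45 + 21)/(27 - 41)) + 6905) = 1/(87 + 6905) = 1/6992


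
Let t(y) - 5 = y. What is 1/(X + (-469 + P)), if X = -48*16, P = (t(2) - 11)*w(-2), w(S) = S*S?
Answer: -1/1253 ≈ -0.00079808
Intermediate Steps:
w(S) = S²
t(y) = 5 + y
P = -16 (P = ((5 + 2) - 11)*(-2)² = (7 - 11)*4 = -4*4 = -16)
X = -768
1/(X + (-469 + P)) = 1/(-768 + (-469 - 16)) = 1/(-768 - 485) = 1/(-1253) = -1/1253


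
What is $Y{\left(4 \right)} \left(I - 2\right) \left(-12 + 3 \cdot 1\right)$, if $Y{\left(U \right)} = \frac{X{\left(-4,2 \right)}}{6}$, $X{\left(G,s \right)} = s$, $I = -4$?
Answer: $18$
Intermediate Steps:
$Y{\left(U \right)} = \frac{1}{3}$ ($Y{\left(U \right)} = \frac{2}{6} = 2 \cdot \frac{1}{6} = \frac{1}{3}$)
$Y{\left(4 \right)} \left(I - 2\right) \left(-12 + 3 \cdot 1\right) = \frac{\left(-4 - 2\right) \left(-12 + 3 \cdot 1\right)}{3} = \frac{\left(-6\right) \left(-12 + 3\right)}{3} = \frac{\left(-6\right) \left(-9\right)}{3} = \frac{1}{3} \cdot 54 = 18$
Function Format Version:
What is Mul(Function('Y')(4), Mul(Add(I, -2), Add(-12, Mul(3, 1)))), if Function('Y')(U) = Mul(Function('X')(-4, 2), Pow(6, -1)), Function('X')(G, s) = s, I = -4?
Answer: 18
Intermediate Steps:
Function('Y')(U) = Rational(1, 3) (Function('Y')(U) = Mul(2, Pow(6, -1)) = Mul(2, Rational(1, 6)) = Rational(1, 3))
Mul(Function('Y')(4), Mul(Add(I, -2), Add(-12, Mul(3, 1)))) = Mul(Rational(1, 3), Mul(Add(-4, -2), Add(-12, Mul(3, 1)))) = Mul(Rational(1, 3), Mul(-6, Add(-12, 3))) = Mul(Rational(1, 3), Mul(-6, -9)) = Mul(Rational(1, 3), 54) = 18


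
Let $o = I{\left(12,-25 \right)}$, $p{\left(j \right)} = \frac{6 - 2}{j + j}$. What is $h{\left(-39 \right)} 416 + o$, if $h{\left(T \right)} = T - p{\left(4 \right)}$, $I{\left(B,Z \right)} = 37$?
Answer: $-16395$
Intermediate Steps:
$p{\left(j \right)} = \frac{2}{j}$ ($p{\left(j \right)} = \frac{4}{2 j} = 4 \frac{1}{2 j} = \frac{2}{j}$)
$o = 37$
$h{\left(T \right)} = - \frac{1}{2} + T$ ($h{\left(T \right)} = T - \frac{2}{4} = T - 2 \cdot \frac{1}{4} = T - \frac{1}{2} = - \frac{1}{2} + T$)
$h{\left(-39 \right)} 416 + o = \left(- \frac{1}{2} - 39\right) 416 + 37 = \left(- \frac{79}{2}\right) 416 + 37 = -16432 + 37 = -16395$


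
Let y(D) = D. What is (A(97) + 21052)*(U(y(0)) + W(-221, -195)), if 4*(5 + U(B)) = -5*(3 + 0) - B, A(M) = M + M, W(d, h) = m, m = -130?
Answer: -5895765/2 ≈ -2.9479e+6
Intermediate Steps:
W(d, h) = -130
A(M) = 2*M
U(B) = -35/4 - B/4 (U(B) = -5 + (-5*(3 + 0) - B)/4 = -5 + (-5*3 - B)/4 = -5 + (-15 - B)/4 = -5 + (-15/4 - B/4) = -35/4 - B/4)
(A(97) + 21052)*(U(y(0)) + W(-221, -195)) = (2*97 + 21052)*((-35/4 - 1/4*0) - 130) = (194 + 21052)*((-35/4 + 0) - 130) = 21246*(-35/4 - 130) = 21246*(-555/4) = -5895765/2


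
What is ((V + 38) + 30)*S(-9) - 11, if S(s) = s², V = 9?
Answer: 6226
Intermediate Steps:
((V + 38) + 30)*S(-9) - 11 = ((9 + 38) + 30)*(-9)² - 11 = (47 + 30)*81 - 11 = 77*81 - 11 = 6237 - 11 = 6226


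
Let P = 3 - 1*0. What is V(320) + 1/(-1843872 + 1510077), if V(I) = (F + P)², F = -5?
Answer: 1335179/333795 ≈ 4.0000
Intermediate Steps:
P = 3 (P = 3 + 0 = 3)
V(I) = 4 (V(I) = (-5 + 3)² = (-2)² = 4)
V(320) + 1/(-1843872 + 1510077) = 4 + 1/(-1843872 + 1510077) = 4 + 1/(-333795) = 4 - 1/333795 = 1335179/333795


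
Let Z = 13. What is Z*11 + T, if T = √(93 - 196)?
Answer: 143 + I*√103 ≈ 143.0 + 10.149*I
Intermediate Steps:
T = I*√103 (T = √(-103) = I*√103 ≈ 10.149*I)
Z*11 + T = 13*11 + I*√103 = 143 + I*√103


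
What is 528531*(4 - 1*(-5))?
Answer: 4756779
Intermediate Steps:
528531*(4 - 1*(-5)) = 528531*(4 + 5) = 528531*9 = 4756779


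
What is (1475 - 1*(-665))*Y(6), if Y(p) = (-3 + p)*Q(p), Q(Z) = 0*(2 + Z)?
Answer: 0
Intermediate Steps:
Q(Z) = 0
Y(p) = 0 (Y(p) = (-3 + p)*0 = 0)
(1475 - 1*(-665))*Y(6) = (1475 - 1*(-665))*0 = (1475 + 665)*0 = 2140*0 = 0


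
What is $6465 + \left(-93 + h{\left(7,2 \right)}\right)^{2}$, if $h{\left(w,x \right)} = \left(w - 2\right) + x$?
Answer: $13861$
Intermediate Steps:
$h{\left(w,x \right)} = -2 + w + x$ ($h{\left(w,x \right)} = \left(-2 + w\right) + x = -2 + w + x$)
$6465 + \left(-93 + h{\left(7,2 \right)}\right)^{2} = 6465 + \left(-93 + \left(-2 + 7 + 2\right)\right)^{2} = 6465 + \left(-93 + 7\right)^{2} = 6465 + \left(-86\right)^{2} = 6465 + 7396 = 13861$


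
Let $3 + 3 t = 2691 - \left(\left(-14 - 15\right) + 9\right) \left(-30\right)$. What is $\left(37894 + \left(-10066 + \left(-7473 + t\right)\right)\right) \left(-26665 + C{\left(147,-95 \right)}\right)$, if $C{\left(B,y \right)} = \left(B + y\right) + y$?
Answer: $-562230108$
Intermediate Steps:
$t = 696$ ($t = -1 + \frac{2691 - \left(\left(-14 - 15\right) + 9\right) \left(-30\right)}{3} = -1 + \frac{2691 - \left(-29 + 9\right) \left(-30\right)}{3} = -1 + \frac{2691 - \left(-20\right) \left(-30\right)}{3} = -1 + \frac{2691 - 600}{3} = -1 + \frac{1}{3} \cdot 2091 = -1 + 697 = 696$)
$C{\left(B,y \right)} = B + 2 y$
$\left(37894 + \left(-10066 + \left(-7473 + t\right)\right)\right) \left(-26665 + C{\left(147,-95 \right)}\right) = \left(37894 + \left(-10066 + \left(-7473 + 696\right)\right)\right) \left(-26665 + \left(147 + 2 \left(-95\right)\right)\right) = \left(37894 - 16843\right) \left(-26665 + \left(147 - 190\right)\right) = \left(37894 - 16843\right) \left(-26665 - 43\right) = 21051 \left(-26708\right) = -562230108$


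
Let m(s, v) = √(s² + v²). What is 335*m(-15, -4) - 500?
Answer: -500 + 335*√241 ≈ 4700.6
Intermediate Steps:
335*m(-15, -4) - 500 = 335*√((-15)² + (-4)²) - 500 = 335*√(225 + 16) - 500 = 335*√241 - 500 = -500 + 335*√241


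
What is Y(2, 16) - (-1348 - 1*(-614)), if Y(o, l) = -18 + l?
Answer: 732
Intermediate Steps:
Y(2, 16) - (-1348 - 1*(-614)) = (-18 + 16) - (-1348 - 1*(-614)) = -2 - (-1348 + 614) = -2 - 1*(-734) = -2 + 734 = 732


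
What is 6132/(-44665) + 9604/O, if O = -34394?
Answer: -319933334/768104005 ≈ -0.41652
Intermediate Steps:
6132/(-44665) + 9604/O = 6132/(-44665) + 9604/(-34394) = 6132*(-1/44665) + 9604*(-1/34394) = -6132/44665 - 4802/17197 = -319933334/768104005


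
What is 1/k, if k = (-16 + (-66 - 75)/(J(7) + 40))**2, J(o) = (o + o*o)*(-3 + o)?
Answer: 7744/2117025 ≈ 0.0036580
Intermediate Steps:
J(o) = (-3 + o)*(o + o**2) (J(o) = (o + o**2)*(-3 + o) = (-3 + o)*(o + o**2))
k = 2117025/7744 (k = (-16 + (-66 - 75)/(7*(-3 + 7**2 - 2*7) + 40))**2 = (-16 - 141/(7*(-3 + 49 - 14) + 40))**2 = (-16 - 141/(7*32 + 40))**2 = (-16 - 141/(224 + 40))**2 = (-16 - 141/264)**2 = (-16 - 141*1/264)**2 = (-16 - 47/88)**2 = (-1455/88)**2 = 2117025/7744 ≈ 273.38)
1/k = 1/(2117025/7744) = 7744/2117025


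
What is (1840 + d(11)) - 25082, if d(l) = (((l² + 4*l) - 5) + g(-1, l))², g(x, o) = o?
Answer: 5999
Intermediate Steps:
d(l) = (-5 + l² + 5*l)² (d(l) = (((l² + 4*l) - 5) + l)² = ((-5 + l² + 4*l) + l)² = (-5 + l² + 5*l)²)
(1840 + d(11)) - 25082 = (1840 + (-5 + 11² + 5*11)²) - 25082 = (1840 + (-5 + 121 + 55)²) - 25082 = (1840 + 171²) - 25082 = (1840 + 29241) - 25082 = 31081 - 25082 = 5999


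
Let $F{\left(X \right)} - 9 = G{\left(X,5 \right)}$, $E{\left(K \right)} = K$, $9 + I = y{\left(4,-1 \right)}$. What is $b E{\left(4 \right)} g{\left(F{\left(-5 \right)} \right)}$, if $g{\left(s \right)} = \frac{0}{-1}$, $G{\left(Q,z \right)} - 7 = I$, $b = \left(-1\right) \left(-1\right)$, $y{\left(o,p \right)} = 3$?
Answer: $0$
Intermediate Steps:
$b = 1$
$I = -6$ ($I = -9 + 3 = -6$)
$G{\left(Q,z \right)} = 1$ ($G{\left(Q,z \right)} = 7 - 6 = 1$)
$F{\left(X \right)} = 10$ ($F{\left(X \right)} = 9 + 1 = 10$)
$g{\left(s \right)} = 0$ ($g{\left(s \right)} = 0 \left(-1\right) = 0$)
$b E{\left(4 \right)} g{\left(F{\left(-5 \right)} \right)} = 1 \cdot 4 \cdot 0 = 4 \cdot 0 = 0$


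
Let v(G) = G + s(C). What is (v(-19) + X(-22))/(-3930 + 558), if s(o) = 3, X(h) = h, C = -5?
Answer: 19/1686 ≈ 0.011269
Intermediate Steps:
v(G) = 3 + G (v(G) = G + 3 = 3 + G)
(v(-19) + X(-22))/(-3930 + 558) = ((3 - 19) - 22)/(-3930 + 558) = (-16 - 22)/(-3372) = -38*(-1/3372) = 19/1686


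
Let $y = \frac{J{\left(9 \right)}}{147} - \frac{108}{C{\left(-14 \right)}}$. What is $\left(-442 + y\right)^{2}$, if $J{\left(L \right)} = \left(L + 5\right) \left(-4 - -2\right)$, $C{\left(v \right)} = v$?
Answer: $\frac{83247376}{441} \approx 1.8877 \cdot 10^{5}$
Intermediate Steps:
$J{\left(L \right)} = -10 - 2 L$ ($J{\left(L \right)} = \left(5 + L\right) \left(-4 + 2\right) = \left(5 + L\right) \left(-2\right) = -10 - 2 L$)
$y = \frac{158}{21}$ ($y = \frac{-10 - 18}{147} - \frac{108}{-14} = \left(-10 - 18\right) \frac{1}{147} - - \frac{54}{7} = \left(-28\right) \frac{1}{147} + \frac{54}{7} = - \frac{4}{21} + \frac{54}{7} = \frac{158}{21} \approx 7.5238$)
$\left(-442 + y\right)^{2} = \left(-442 + \frac{158}{21}\right)^{2} = \left(- \frac{9124}{21}\right)^{2} = \frac{83247376}{441}$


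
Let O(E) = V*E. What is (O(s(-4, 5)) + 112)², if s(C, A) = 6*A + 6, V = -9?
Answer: 44944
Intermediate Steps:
s(C, A) = 6 + 6*A
O(E) = -9*E
(O(s(-4, 5)) + 112)² = (-9*(6 + 6*5) + 112)² = (-9*(6 + 30) + 112)² = (-9*36 + 112)² = (-324 + 112)² = (-212)² = 44944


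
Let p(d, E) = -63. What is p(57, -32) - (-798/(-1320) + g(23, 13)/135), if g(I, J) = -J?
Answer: -377239/5940 ≈ -63.508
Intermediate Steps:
p(57, -32) - (-798/(-1320) + g(23, 13)/135) = -63 - (-798/(-1320) - 1*13/135) = -63 - (-798*(-1/1320) - 13*1/135) = -63 - (133/220 - 13/135) = -63 - 1*3019/5940 = -63 - 3019/5940 = -377239/5940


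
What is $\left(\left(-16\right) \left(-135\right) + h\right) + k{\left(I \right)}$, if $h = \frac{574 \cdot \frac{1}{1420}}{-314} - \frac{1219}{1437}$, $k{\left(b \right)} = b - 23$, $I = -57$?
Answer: $\frac{666086566121}{320364780} \approx 2079.1$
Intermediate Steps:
$k{\left(b \right)} = -23 + b$ ($k{\left(b \right)} = b - 23 = -23 + b$)
$h = - \frac{272176279}{320364780}$ ($h = 574 \cdot \frac{1}{1420} \left(- \frac{1}{314}\right) - \frac{1219}{1437} = \frac{287}{710} \left(- \frac{1}{314}\right) - \frac{1219}{1437} = - \frac{287}{222940} - \frac{1219}{1437} = - \frac{272176279}{320364780} \approx -0.84958$)
$\left(\left(-16\right) \left(-135\right) + h\right) + k{\left(I \right)} = \left(\left(-16\right) \left(-135\right) - \frac{272176279}{320364780}\right) - 80 = \left(2160 - \frac{272176279}{320364780}\right) - 80 = \frac{691715748521}{320364780} - 80 = \frac{666086566121}{320364780}$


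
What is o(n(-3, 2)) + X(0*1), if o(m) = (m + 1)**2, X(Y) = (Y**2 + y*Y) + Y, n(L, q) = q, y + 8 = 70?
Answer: 9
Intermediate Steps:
y = 62 (y = -8 + 70 = 62)
X(Y) = Y**2 + 63*Y (X(Y) = (Y**2 + 62*Y) + Y = Y**2 + 63*Y)
o(m) = (1 + m)**2
o(n(-3, 2)) + X(0*1) = (1 + 2)**2 + (0*1)*(63 + 0*1) = 3**2 + 0*(63 + 0) = 9 + 0*63 = 9 + 0 = 9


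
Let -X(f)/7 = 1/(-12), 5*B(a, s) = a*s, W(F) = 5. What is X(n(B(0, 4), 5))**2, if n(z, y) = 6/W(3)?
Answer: 49/144 ≈ 0.34028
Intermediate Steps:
B(a, s) = a*s/5 (B(a, s) = (a*s)/5 = a*s/5)
n(z, y) = 6/5
X(f) = 7/12 (X(f) = -7/(-12) = -7*(-1/12) = 7/12)
X(n(B(0, 4), 5))**2 = (7/12)**2 = 49/144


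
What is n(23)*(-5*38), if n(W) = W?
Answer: -4370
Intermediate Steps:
n(23)*(-5*38) = 23*(-5*38) = 23*(-190) = -4370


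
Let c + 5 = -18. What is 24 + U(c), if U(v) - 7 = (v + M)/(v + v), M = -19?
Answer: 734/23 ≈ 31.913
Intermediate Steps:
c = -23 (c = -5 - 18 = -23)
U(v) = 7 + (-19 + v)/(2*v) (U(v) = 7 + (v - 19)/(v + v) = 7 + (-19 + v)/((2*v)) = 7 + (-19 + v)*(1/(2*v)) = 7 + (-19 + v)/(2*v))
24 + U(c) = 24 + (1/2)*(-19 + 15*(-23))/(-23) = 24 + (1/2)*(-1/23)*(-19 - 345) = 24 + (1/2)*(-1/23)*(-364) = 24 + 182/23 = 734/23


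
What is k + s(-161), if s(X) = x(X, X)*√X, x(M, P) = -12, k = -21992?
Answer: -21992 - 12*I*√161 ≈ -21992.0 - 152.26*I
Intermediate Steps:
s(X) = -12*√X
k + s(-161) = -21992 - 12*I*√161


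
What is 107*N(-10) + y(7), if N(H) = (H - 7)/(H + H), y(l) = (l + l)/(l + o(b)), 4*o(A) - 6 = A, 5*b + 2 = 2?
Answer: 31483/340 ≈ 92.597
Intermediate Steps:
b = 0 (b = -⅖ + (⅕)*2 = -⅖ + ⅖ = 0)
o(A) = 3/2 + A/4
y(l) = 2*l/(3/2 + l) (y(l) = (l + l)/(l + (3/2 + (¼)*0)) = (2*l)/(l + (3/2 + 0)) = (2*l)/(l + 3/2) = (2*l)/(3/2 + l) = 2*l/(3/2 + l))
N(H) = (-7 + H)/(2*H) (N(H) = (-7 + H)/((2*H)) = (-7 + H)*(1/(2*H)) = (-7 + H)/(2*H))
107*N(-10) + y(7) = 107*((½)*(-7 - 10)/(-10)) + 4*7/(3 + 2*7) = 107*((½)*(-⅒)*(-17)) + 4*7/(3 + 14) = 107*(17/20) + 4*7/17 = 1819/20 + 4*7*(1/17) = 1819/20 + 28/17 = 31483/340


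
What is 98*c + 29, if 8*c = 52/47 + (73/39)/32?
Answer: 10152119/234624 ≈ 43.270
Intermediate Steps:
c = 68327/469248 (c = (52/47 + (73/39)/32)/8 = (52*(1/47) + (73*(1/39))*(1/32))/8 = (52/47 + (73/39)*(1/32))/8 = (52/47 + 73/1248)/8 = (⅛)*(68327/58656) = 68327/469248 ≈ 0.14561)
98*c + 29 = 98*(68327/469248) + 29 = 3348023/234624 + 29 = 10152119/234624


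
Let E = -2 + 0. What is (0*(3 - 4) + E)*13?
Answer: -26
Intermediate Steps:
E = -2
(0*(3 - 4) + E)*13 = (0*(3 - 4) - 2)*13 = (0*(-1) - 2)*13 = (0 - 2)*13 = -2*13 = -26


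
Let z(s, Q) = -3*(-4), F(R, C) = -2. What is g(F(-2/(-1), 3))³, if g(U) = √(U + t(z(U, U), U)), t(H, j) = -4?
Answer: -6*I*√6 ≈ -14.697*I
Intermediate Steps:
z(s, Q) = 12
g(U) = √(-4 + U) (g(U) = √(U - 4) = √(-4 + U))
g(F(-2/(-1), 3))³ = (√(-4 - 2))³ = (√(-6))³ = (I*√6)³ = -6*I*√6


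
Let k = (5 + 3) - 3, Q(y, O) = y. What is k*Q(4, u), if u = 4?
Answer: 20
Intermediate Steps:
k = 5 (k = 8 - 3 = 5)
k*Q(4, u) = 5*4 = 20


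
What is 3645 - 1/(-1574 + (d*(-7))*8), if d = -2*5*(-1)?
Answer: 7778431/2134 ≈ 3645.0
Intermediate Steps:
d = 10 (d = -10*(-1) = 10)
3645 - 1/(-1574 + (d*(-7))*8) = 3645 - 1/(-1574 + (10*(-7))*8) = 3645 - 1/(-1574 - 70*8) = 3645 - 1/(-1574 - 560) = 3645 - 1/(-2134) = 3645 - 1*(-1/2134) = 3645 + 1/2134 = 7778431/2134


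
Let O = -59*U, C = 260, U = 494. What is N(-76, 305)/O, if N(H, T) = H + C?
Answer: -92/14573 ≈ -0.0063130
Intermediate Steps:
O = -29146 (O = -59*494 = -29146)
N(H, T) = 260 + H (N(H, T) = H + 260 = 260 + H)
N(-76, 305)/O = (260 - 76)/(-29146) = 184*(-1/29146) = -92/14573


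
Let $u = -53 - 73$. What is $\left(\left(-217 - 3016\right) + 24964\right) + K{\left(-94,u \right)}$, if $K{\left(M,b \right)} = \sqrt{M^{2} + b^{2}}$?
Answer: $21731 + 2 \sqrt{6178} \approx 21888.0$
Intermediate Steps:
$u = -126$ ($u = -53 - 73 = -126$)
$\left(\left(-217 - 3016\right) + 24964\right) + K{\left(-94,u \right)} = \left(\left(-217 - 3016\right) + 24964\right) + \sqrt{\left(-94\right)^{2} + \left(-126\right)^{2}} = \left(-3233 + 24964\right) + \sqrt{8836 + 15876} = 21731 + \sqrt{24712} = 21731 + 2 \sqrt{6178}$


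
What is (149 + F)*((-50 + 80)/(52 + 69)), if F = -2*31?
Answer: 2610/121 ≈ 21.570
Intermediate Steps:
F = -62
(149 + F)*((-50 + 80)/(52 + 69)) = (149 - 62)*((-50 + 80)/(52 + 69)) = 87*(30/121) = 2610/121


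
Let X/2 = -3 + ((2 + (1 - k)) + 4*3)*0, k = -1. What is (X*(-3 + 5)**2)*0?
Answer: 0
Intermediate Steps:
X = -6 (X = 2*(-3 + ((2 + (1 - 1*(-1))) + 4*3)*0) = 2*(-3 + ((2 + (1 + 1)) + 12)*0) = 2*(-3 + ((2 + 2) + 12)*0) = 2*(-3 + (4 + 12)*0) = 2*(-3 + 16*0) = 2*(-3 + 0) = 2*(-3) = -6)
(X*(-3 + 5)**2)*0 = -6*(-3 + 5)**2*0 = -6*2**2*0 = -6*4*0 = -24*0 = 0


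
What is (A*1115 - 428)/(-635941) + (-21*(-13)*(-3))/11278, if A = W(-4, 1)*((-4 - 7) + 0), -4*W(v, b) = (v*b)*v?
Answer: -1069307375/7172142598 ≈ -0.14909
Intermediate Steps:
W(v, b) = -b*v²/4 (W(v, b) = -v*b*v/4 = -b*v*v/4 = -b*v²/4)
A = 44 (A = (-¼*1*(-4)²)*((-4 - 7) + 0) = (-¼*1*16)*(-11 + 0) = -4*(-11) = 44)
(A*1115 - 428)/(-635941) + (-21*(-13)*(-3))/11278 = (44*1115 - 428)/(-635941) + (-21*(-13)*(-3))/11278 = (49060 - 428)*(-1/635941) + (273*(-3))*(1/11278) = 48632*(-1/635941) - 819*1/11278 = -48632/635941 - 819/11278 = -1069307375/7172142598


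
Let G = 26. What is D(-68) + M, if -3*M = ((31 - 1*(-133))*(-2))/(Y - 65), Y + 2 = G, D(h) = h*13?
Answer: -2660/3 ≈ -886.67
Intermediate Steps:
D(h) = 13*h
Y = 24 (Y = -2 + 26 = 24)
M = -8/3 (M = -(31 - 1*(-133))*(-2)/(3*(24 - 65)) = -(31 + 133)*(-2)/(3*(-41)) = -164*(-2)*(-1)/(3*41) = -(-328)*(-1)/(3*41) = -⅓*8 = -8/3 ≈ -2.6667)
D(-68) + M = 13*(-68) - 8/3 = -884 - 8/3 = -2660/3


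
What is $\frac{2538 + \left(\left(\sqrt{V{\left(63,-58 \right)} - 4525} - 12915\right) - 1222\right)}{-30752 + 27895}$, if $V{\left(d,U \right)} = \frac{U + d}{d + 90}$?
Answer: $\frac{11599}{2857} - \frac{4 i \sqrt{735590}}{145707} \approx 4.0599 - 0.023545 i$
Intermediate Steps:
$V{\left(d,U \right)} = \frac{U + d}{90 + d}$
$\frac{2538 + \left(\left(\sqrt{V{\left(63,-58 \right)} - 4525} - 12915\right) - 1222\right)}{-30752 + 27895} = \frac{2538 - \left(14137 - \sqrt{\frac{-58 + 63}{90 + 63} - 4525}\right)}{-30752 + 27895} = \frac{2538 - \left(14137 - \sqrt{\frac{1}{153} \cdot 5 - 4525}\right)}{-2857} = \left(2538 - \left(14137 - \sqrt{\frac{1}{153} \cdot 5 - 4525}\right)\right) \left(- \frac{1}{2857}\right) = \left(2538 - \left(14137 - \sqrt{\frac{5}{153} - 4525}\right)\right) \left(- \frac{1}{2857}\right) = \left(2538 - \left(14137 - \frac{4 i \sqrt{735590}}{51}\right)\right) \left(- \frac{1}{2857}\right) = \left(-11599 + \frac{4 i \sqrt{735590}}{51}\right) \left(- \frac{1}{2857}\right) = \frac{11599}{2857} - \frac{4 i \sqrt{735590}}{145707}$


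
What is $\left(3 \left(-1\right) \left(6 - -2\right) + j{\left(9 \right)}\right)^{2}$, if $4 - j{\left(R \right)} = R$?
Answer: $841$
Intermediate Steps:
$j{\left(R \right)} = 4 - R$
$\left(3 \left(-1\right) \left(6 - -2\right) + j{\left(9 \right)}\right)^{2} = \left(3 \left(-1\right) \left(6 - -2\right) + \left(4 - 9\right)\right)^{2} = \left(- 3 \left(6 + 2\right) + \left(4 - 9\right)\right)^{2} = \left(\left(-3\right) 8 - 5\right)^{2} = \left(-24 - 5\right)^{2} = \left(-29\right)^{2} = 841$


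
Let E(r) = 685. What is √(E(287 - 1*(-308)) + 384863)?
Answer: 38*√267 ≈ 620.92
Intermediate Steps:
√(E(287 - 1*(-308)) + 384863) = √(685 + 384863) = √385548 = 38*√267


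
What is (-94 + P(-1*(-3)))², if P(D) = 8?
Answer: 7396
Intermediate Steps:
(-94 + P(-1*(-3)))² = (-94 + 8)² = (-86)² = 7396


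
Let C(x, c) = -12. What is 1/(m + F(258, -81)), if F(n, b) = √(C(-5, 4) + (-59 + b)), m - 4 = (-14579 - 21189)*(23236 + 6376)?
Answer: -264790503/280456041915972074 - I*√38/560912083831944148 ≈ -9.4414e-10 - 1.099e-17*I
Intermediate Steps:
m = -1059162012 (m = 4 + (-14579 - 21189)*(23236 + 6376) = 4 - 35768*29612 = 4 - 1059162016 = -1059162012)
F(n, b) = √(-71 + b) (F(n, b) = √(-12 + (-59 + b)) = √(-71 + b))
1/(m + F(258, -81)) = 1/(-1059162012 + √(-71 - 81)) = 1/(-1059162012 + √(-152)) = 1/(-1059162012 + 2*I*√38)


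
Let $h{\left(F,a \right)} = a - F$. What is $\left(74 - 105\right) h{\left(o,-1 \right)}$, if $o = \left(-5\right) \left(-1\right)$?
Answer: $186$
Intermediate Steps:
$o = 5$
$\left(74 - 105\right) h{\left(o,-1 \right)} = \left(74 - 105\right) \left(-1 - 5\right) = - 31 \left(-1 - 5\right) = \left(-31\right) \left(-6\right) = 186$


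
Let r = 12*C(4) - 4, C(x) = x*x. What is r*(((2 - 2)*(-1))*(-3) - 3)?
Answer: -564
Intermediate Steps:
C(x) = x**2
r = 188 (r = 12*4**2 - 4 = 12*16 - 4 = 192 - 4 = 188)
r*(((2 - 2)*(-1))*(-3) - 3) = 188*(((2 - 2)*(-1))*(-3) - 3) = 188*((0*(-1))*(-3) - 3) = 188*(0*(-3) - 3) = 188*(0 - 3) = 188*(-3) = -564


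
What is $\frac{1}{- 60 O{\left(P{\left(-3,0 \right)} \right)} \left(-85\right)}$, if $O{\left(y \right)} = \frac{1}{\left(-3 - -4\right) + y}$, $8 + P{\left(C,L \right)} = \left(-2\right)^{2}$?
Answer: $- \frac{1}{1700} \approx -0.00058824$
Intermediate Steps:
$P{\left(C,L \right)} = -4$ ($P{\left(C,L \right)} = -8 + \left(-2\right)^{2} = -8 + 4 = -4$)
$O{\left(y \right)} = \frac{1}{1 + y}$ ($O{\left(y \right)} = \frac{1}{\left(-3 + 4\right) + y} = \frac{1}{1 + y}$)
$\frac{1}{- 60 O{\left(P{\left(-3,0 \right)} \right)} \left(-85\right)} = \frac{1}{- \frac{60}{1 - 4} \left(-85\right)} = \frac{1}{- \frac{60}{-3} \left(-85\right)} = \frac{1}{\left(-60\right) \left(- \frac{1}{3}\right) \left(-85\right)} = \frac{1}{20 \left(-85\right)} = \frac{1}{-1700} = - \frac{1}{1700}$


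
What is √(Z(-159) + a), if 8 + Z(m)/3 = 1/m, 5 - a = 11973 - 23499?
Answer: √32323110/53 ≈ 107.27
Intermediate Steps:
a = 11531 (a = 5 - (11973 - 23499) = 5 - 1*(-11526) = 5 + 11526 = 11531)
Z(m) = -24 + 3/m
√(Z(-159) + a) = √((-24 + 3/(-159)) + 11531) = √((-24 + 3*(-1/159)) + 11531) = √((-24 - 1/53) + 11531) = √(-1273/53 + 11531) = √(609870/53) = √32323110/53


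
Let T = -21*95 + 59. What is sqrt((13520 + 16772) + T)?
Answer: 2*sqrt(7089) ≈ 168.39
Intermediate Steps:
T = -1936 (T = -1995 + 59 = -1936)
sqrt((13520 + 16772) + T) = sqrt((13520 + 16772) - 1936) = sqrt(30292 - 1936) = sqrt(28356) = 2*sqrt(7089)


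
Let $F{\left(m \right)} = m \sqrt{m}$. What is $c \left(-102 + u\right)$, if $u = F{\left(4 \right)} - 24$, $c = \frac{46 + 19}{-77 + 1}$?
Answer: $\frac{3835}{38} \approx 100.92$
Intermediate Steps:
$F{\left(m \right)} = m^{\frac{3}{2}}$
$c = - \frac{65}{76}$ ($c = \frac{65}{-76} = 65 \left(- \frac{1}{76}\right) = - \frac{65}{76} \approx -0.85526$)
$u = -16$ ($u = 4^{\frac{3}{2}} - 24 = 8 - 24 = -16$)
$c \left(-102 + u\right) = - \frac{65 \left(-102 - 16\right)}{76} = \left(- \frac{65}{76}\right) \left(-118\right) = \frac{3835}{38}$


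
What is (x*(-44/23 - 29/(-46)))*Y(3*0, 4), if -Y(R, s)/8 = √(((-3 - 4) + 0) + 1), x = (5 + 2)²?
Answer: 11564*I*√6/23 ≈ 1231.6*I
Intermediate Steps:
x = 49 (x = 7² = 49)
Y(R, s) = -8*I*√6 (Y(R, s) = -8*√(((-3 - 4) + 0) + 1) = -8*√((-7 + 0) + 1) = -8*√(-7 + 1) = -8*I*√6)
(x*(-44/23 - 29/(-46)))*Y(3*0, 4) = (49*(-44/23 - 29/(-46)))*(-8*I*√6) = (49*(-44*1/23 - 29*(-1/46)))*(-8*I*√6) = (49*(-44/23 + 29/46))*(-8*I*√6) = (49*(-59/46))*(-8*I*√6) = -(-11564)*I*√6/23 = 11564*I*√6/23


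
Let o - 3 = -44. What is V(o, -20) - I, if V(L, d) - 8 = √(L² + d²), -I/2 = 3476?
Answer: 6960 + √2081 ≈ 7005.6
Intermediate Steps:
o = -41 (o = 3 - 44 = -41)
I = -6952 (I = -2*3476 = -6952)
V(L, d) = 8 + √(L² + d²)
V(o, -20) - I = (8 + √((-41)² + (-20)²)) - 1*(-6952) = (8 + √(1681 + 400)) + 6952 = (8 + √2081) + 6952 = 6960 + √2081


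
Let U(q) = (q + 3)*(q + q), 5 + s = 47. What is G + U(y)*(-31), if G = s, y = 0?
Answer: 42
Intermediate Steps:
s = 42 (s = -5 + 47 = 42)
G = 42
U(q) = 2*q*(3 + q) (U(q) = (3 + q)*(2*q) = 2*q*(3 + q))
G + U(y)*(-31) = 42 + (2*0*(3 + 0))*(-31) = 42 + (2*0*3)*(-31) = 42 + 0*(-31) = 42 + 0 = 42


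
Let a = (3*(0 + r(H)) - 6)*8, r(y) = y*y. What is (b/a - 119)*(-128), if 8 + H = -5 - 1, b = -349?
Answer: 4435304/291 ≈ 15242.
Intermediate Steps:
H = -14 (H = -8 + (-5 - 1) = -8 - 6 = -14)
r(y) = y²
a = 4656 (a = (3*(0 + (-14)²) - 6)*8 = (3*(0 + 196) - 6)*8 = (3*196 - 6)*8 = (588 - 6)*8 = 582*8 = 4656)
(b/a - 119)*(-128) = (-349/4656 - 119)*(-128) = -554413/4656*(-128) = 4435304/291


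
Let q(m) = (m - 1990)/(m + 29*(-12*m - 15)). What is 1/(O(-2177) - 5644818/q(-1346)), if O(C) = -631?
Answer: 556/439003730645 ≈ 1.2665e-9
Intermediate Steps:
q(m) = (-1990 + m)/(-435 - 347*m) (q(m) = (-1990 + m)/(m + 29*(-15 - 12*m)) = (-1990 + m)/(m + (-435 - 348*m)) = (-1990 + m)/(-435 - 347*m))
1/(O(-2177) - 5644818/q(-1346)) = 1/(-631 - 5644818*(435 + 347*(-1346))/(1990 - 1*(-1346))) = 1/(-631 - 5644818*(435 - 467062)/(1990 + 1346)) = 1/(-631 - 5644818/(3336/(-466627))) = 1/(-631 - 5644818/((-1/466627*3336))) = 1/(-631 - 5644818/(-3336/466627)) = 1/(-631 - 5644818*(-466627/3336)) = 1/(-631 + 439004081481/556) = 1/(439003730645/556) = 556/439003730645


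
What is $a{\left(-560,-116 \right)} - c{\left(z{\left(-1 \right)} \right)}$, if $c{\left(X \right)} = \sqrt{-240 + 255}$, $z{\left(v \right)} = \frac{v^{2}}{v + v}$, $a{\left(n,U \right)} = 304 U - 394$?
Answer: $-35658 - \sqrt{15} \approx -35662.0$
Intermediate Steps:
$a{\left(n,U \right)} = -394 + 304 U$
$z{\left(v \right)} = \frac{v}{2}$ ($z{\left(v \right)} = \frac{v^{2}}{2 v} = \frac{1}{2 v} v^{2} = \frac{v}{2}$)
$c{\left(X \right)} = \sqrt{15}$
$a{\left(-560,-116 \right)} - c{\left(z{\left(-1 \right)} \right)} = \left(-394 + 304 \left(-116\right)\right) - \sqrt{15} = \left(-394 - 35264\right) - \sqrt{15} = -35658 - \sqrt{15}$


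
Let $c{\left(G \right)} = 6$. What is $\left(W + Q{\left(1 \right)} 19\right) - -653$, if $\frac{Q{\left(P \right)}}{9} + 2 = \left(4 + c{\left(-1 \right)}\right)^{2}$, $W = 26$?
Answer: $17437$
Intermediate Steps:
$Q{\left(P \right)} = 882$ ($Q{\left(P \right)} = -18 + 9 \left(4 + 6\right)^{2} = -18 + 9 \cdot 10^{2} = -18 + 9 \cdot 100 = -18 + 900 = 882$)
$\left(W + Q{\left(1 \right)} 19\right) - -653 = \left(26 + 882 \cdot 19\right) - -653 = \left(26 + 16758\right) + 653 = 16784 + 653 = 17437$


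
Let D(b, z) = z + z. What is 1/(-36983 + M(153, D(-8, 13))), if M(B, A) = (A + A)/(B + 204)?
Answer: -357/13202879 ≈ -2.7040e-5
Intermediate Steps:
D(b, z) = 2*z
M(B, A) = 2*A/(204 + B) (M(B, A) = (2*A)/(204 + B) = 2*A/(204 + B))
1/(-36983 + M(153, D(-8, 13))) = 1/(-36983 + 2*(2*13)/(204 + 153)) = 1/(-36983 + 2*26/357) = 1/(-36983 + 2*26*(1/357)) = 1/(-36983 + 52/357) = 1/(-13202879/357) = -357/13202879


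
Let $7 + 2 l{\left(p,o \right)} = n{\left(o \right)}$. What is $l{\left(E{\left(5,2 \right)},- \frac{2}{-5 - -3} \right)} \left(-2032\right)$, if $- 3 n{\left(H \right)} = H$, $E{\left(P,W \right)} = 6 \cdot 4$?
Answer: $\frac{22352}{3} \approx 7450.7$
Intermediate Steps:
$E{\left(P,W \right)} = 24$
$n{\left(H \right)} = - \frac{H}{3}$
$l{\left(p,o \right)} = - \frac{7}{2} - \frac{o}{6}$ ($l{\left(p,o \right)} = - \frac{7}{2} + \frac{\left(- \frac{1}{3}\right) o}{2} = - \frac{7}{2} - \frac{o}{6}$)
$l{\left(E{\left(5,2 \right)},- \frac{2}{-5 - -3} \right)} \left(-2032\right) = \left(- \frac{7}{2} - \frac{\left(-2\right) \frac{1}{-5 - -3}}{6}\right) \left(-2032\right) = \left(- \frac{7}{2} - \frac{\left(-2\right) \frac{1}{-5 + 3}}{6}\right) \left(-2032\right) = \left(- \frac{7}{2} - \frac{\left(-2\right) \frac{1}{-2}}{6}\right) \left(-2032\right) = \left(- \frac{7}{2} - \frac{\left(-2\right) \left(- \frac{1}{2}\right)}{6}\right) \left(-2032\right) = \left(- \frac{7}{2} - \frac{1}{6}\right) \left(-2032\right) = \left(- \frac{11}{3}\right) \left(-2032\right) = \frac{22352}{3}$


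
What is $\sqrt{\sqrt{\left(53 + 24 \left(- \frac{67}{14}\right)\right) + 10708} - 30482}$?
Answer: $\frac{\sqrt{-1493618 + 7 \sqrt{521661}}}{7} \approx 174.3 i$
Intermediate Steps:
$\sqrt{\sqrt{\left(53 + 24 \left(- \frac{67}{14}\right)\right) + 10708} - 30482} = \sqrt{\sqrt{\left(53 - \frac{804}{7}\right) + 10708} - 30482} = \sqrt{\sqrt{- \frac{433}{7} + 10708} - 30482} = \sqrt{\sqrt{\frac{74523}{7}} - 30482} = \sqrt{\frac{\sqrt{521661}}{7} - 30482} = \sqrt{-30482 + \frac{\sqrt{521661}}{7}}$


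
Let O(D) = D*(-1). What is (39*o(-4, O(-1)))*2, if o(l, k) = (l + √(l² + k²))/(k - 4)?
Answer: 104 - 26*√17 ≈ -3.2007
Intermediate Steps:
O(D) = -D
o(l, k) = (l + √(k² + l²))/(-4 + k)
(39*o(-4, O(-1)))*2 = (39*((-4 + √((-1*(-1))² + (-4)²))/(-4 - 1*(-1))))*2 = (39*((-4 + √(1² + 16))/(-4 + 1)))*2 = (39*((-4 + √(1 + 16))/(-3)))*2 = (39*(-(-4 + √17)/3))*2 = (39*(4/3 - √17/3))*2 = (52 - 13*√17)*2 = 104 - 26*√17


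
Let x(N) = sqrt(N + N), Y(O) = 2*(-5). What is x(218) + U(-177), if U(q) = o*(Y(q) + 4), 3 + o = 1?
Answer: 12 + 2*sqrt(109) ≈ 32.881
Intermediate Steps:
Y(O) = -10
o = -2 (o = -3 + 1 = -2)
x(N) = sqrt(2)*sqrt(N) (x(N) = sqrt(2*N) = sqrt(2)*sqrt(N))
U(q) = 12 (U(q) = -2*(-10 + 4) = -2*(-6) = 12)
x(218) + U(-177) = sqrt(2)*sqrt(218) + 12 = 2*sqrt(109) + 12 = 12 + 2*sqrt(109)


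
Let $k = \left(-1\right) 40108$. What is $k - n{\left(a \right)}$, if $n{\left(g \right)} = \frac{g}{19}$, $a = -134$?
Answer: $- \frac{761918}{19} \approx -40101.0$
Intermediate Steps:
$n{\left(g \right)} = \frac{g}{19}$ ($n{\left(g \right)} = g \frac{1}{19} = \frac{g}{19}$)
$k = -40108$
$k - n{\left(a \right)} = -40108 - \frac{1}{19} \left(-134\right) = -40108 - - \frac{134}{19} = -40108 + \frac{134}{19} = - \frac{761918}{19}$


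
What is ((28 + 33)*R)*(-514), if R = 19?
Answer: -595726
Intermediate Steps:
((28 + 33)*R)*(-514) = ((28 + 33)*19)*(-514) = (61*19)*(-514) = 1159*(-514) = -595726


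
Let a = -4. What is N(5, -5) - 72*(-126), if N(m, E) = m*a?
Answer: 9052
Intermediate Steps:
N(m, E) = -4*m (N(m, E) = m*(-4) = -4*m)
N(5, -5) - 72*(-126) = -4*5 - 72*(-126) = -20 + 9072 = 9052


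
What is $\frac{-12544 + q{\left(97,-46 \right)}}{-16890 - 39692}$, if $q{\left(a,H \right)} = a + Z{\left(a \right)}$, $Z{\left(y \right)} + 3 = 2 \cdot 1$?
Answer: $\frac{6224}{28291} \approx 0.22$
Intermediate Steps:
$Z{\left(y \right)} = -1$ ($Z{\left(y \right)} = -3 + 2 \cdot 1 = -3 + 2 = -1$)
$q{\left(a,H \right)} = -1 + a$ ($q{\left(a,H \right)} = a - 1 = -1 + a$)
$\frac{-12544 + q{\left(97,-46 \right)}}{-16890 - 39692} = \frac{-12544 + \left(-1 + 97\right)}{-16890 - 39692} = \frac{-12544 + 96}{-56582} = \left(-12448\right) \left(- \frac{1}{56582}\right) = \frac{6224}{28291}$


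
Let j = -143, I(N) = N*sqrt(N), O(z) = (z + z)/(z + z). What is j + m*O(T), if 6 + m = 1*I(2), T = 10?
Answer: -149 + 2*sqrt(2) ≈ -146.17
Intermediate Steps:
O(z) = 1 (O(z) = (2*z)/((2*z)) = (2*z)*(1/(2*z)) = 1)
I(N) = N**(3/2)
m = -6 + 2*sqrt(2) (m = -6 + 1*2**(3/2) = -6 + 1*(2*sqrt(2)) = -6 + 2*sqrt(2) ≈ -3.1716)
j + m*O(T) = -143 + (-6 + 2*sqrt(2))*1 = -143 + (-6 + 2*sqrt(2)) = -149 + 2*sqrt(2)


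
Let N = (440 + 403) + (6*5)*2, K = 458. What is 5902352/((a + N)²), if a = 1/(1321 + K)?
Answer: 4670001401508/645160761961 ≈ 7.2385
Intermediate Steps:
a = 1/1779 (a = 1/(1321 + 458) = 1/1779 ≈ 0.00056211)
N = 903 (N = 843 + 30*2 = 843 + 60 = 903)
5902352/((a + N)²) = 5902352/((1/1779 + 903)²) = 5902352/((1606438/1779)²) = 5902352/(2580643047844/3164841) = 5902352*(3164841/2580643047844) = 4670001401508/645160761961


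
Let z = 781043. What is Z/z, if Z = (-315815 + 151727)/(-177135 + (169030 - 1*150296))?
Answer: 164088/123717992243 ≈ 1.3263e-6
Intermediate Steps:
Z = 164088/158401 (Z = -164088/(-177135 + (169030 - 150296)) = -164088/(-177135 + 18734) = -164088/(-158401) = -164088*(-1/158401) = 164088/158401 ≈ 1.0359)
Z/z = (164088/158401)/781043 = (164088/158401)*(1/781043) = 164088/123717992243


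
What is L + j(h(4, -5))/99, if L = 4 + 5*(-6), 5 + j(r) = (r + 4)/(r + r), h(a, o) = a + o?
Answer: -5161/198 ≈ -26.066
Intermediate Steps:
j(r) = -5 + (4 + r)/(2*r) (j(r) = -5 + (r + 4)/(r + r) = -5 + (4 + r)/((2*r)) = -5 + (4 + r)*(1/(2*r)) = -5 + (4 + r)/(2*r))
L = -26 (L = 4 - 30 = -26)
L + j(h(4, -5))/99 = -26 + (-9/2 + 2/(4 - 5))/99 = -26 + (-9/2 + 2/(-1))/99 = -26 + (-9/2 + 2*(-1))/99 = -26 + (-9/2 - 2)/99 = -26 + (1/99)*(-13/2) = -26 - 13/198 = -5161/198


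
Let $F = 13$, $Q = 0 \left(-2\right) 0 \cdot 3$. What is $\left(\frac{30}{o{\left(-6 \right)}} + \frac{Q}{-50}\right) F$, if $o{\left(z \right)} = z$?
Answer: $-65$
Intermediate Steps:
$Q = 0$ ($Q = 0 \cdot 0 \cdot 3 = 0 \cdot 3 = 0$)
$\left(\frac{30}{o{\left(-6 \right)}} + \frac{Q}{-50}\right) F = \left(\frac{30}{-6} + \frac{0}{-50}\right) 13 = \left(30 \left(- \frac{1}{6}\right) + 0 \left(- \frac{1}{50}\right)\right) 13 = \left(-5 + 0\right) 13 = \left(-5\right) 13 = -65$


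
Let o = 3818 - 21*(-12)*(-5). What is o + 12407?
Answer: 14965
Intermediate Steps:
o = 2558 (o = 3818 + 252*(-5) = 3818 - 1260 = 2558)
o + 12407 = 2558 + 12407 = 14965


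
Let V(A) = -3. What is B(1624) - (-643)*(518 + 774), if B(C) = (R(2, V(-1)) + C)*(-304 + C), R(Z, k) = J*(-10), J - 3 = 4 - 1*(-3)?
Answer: 2842436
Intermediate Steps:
J = 10 (J = 3 + (4 - 1*(-3)) = 3 + (4 + 3) = 3 + 7 = 10)
R(Z, k) = -100 (R(Z, k) = 10*(-10) = -100)
B(C) = (-304 + C)*(-100 + C) (B(C) = (-100 + C)*(-304 + C) = (-304 + C)*(-100 + C))
B(1624) - (-643)*(518 + 774) = (30400 + 1624**2 - 404*1624) - (-643)*(518 + 774) = (30400 + 2637376 - 656096) - (-643)*1292 = 2011680 - 1*(-830756) = 2011680 + 830756 = 2842436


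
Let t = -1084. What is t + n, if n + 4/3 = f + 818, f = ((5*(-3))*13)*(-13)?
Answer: 6803/3 ≈ 2267.7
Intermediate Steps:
f = 2535 (f = -15*13*(-13) = -195*(-13) = 2535)
n = 10055/3 (n = -4/3 + (2535 + 818) = -4/3 + 3353 = 10055/3 ≈ 3351.7)
t + n = -1084 + 10055/3 = 6803/3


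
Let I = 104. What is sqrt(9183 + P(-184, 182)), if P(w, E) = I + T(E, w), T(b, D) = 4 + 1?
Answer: 2*sqrt(2323) ≈ 96.395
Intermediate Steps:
T(b, D) = 5
P(w, E) = 109 (P(w, E) = 104 + 5 = 109)
sqrt(9183 + P(-184, 182)) = sqrt(9183 + 109) = sqrt(9292) = 2*sqrt(2323)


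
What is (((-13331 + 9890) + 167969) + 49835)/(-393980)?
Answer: -214363/393980 ≈ -0.54410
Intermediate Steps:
(((-13331 + 9890) + 167969) + 49835)/(-393980) = ((-3441 + 167969) + 49835)*(-1/393980) = (164528 + 49835)*(-1/393980) = 214363*(-1/393980) = -214363/393980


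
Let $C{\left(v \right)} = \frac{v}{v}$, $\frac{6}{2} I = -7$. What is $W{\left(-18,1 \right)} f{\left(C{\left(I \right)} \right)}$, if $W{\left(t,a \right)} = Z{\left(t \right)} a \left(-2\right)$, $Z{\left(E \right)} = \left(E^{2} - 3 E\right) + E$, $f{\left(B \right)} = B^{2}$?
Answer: $-720$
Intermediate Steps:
$I = - \frac{7}{3}$ ($I = \frac{1}{3} \left(-7\right) = - \frac{7}{3} \approx -2.3333$)
$C{\left(v \right)} = 1$
$Z{\left(E \right)} = E^{2} - 2 E$
$W{\left(t,a \right)} = - 2 a t \left(-2 + t\right)$ ($W{\left(t,a \right)} = t \left(-2 + t\right) a \left(-2\right) = a t \left(-2 + t\right) \left(-2\right) = - 2 a t \left(-2 + t\right)$)
$W{\left(-18,1 \right)} f{\left(C{\left(I \right)} \right)} = 2 \cdot 1 \left(-18\right) \left(2 - -18\right) 1^{2} = 2 \cdot 1 \left(-18\right) \left(2 + 18\right) 1 = 2 \cdot 1 \left(-18\right) 20 \cdot 1 = \left(-720\right) 1 = -720$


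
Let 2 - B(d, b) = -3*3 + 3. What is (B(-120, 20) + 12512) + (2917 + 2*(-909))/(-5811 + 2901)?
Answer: 36432101/2910 ≈ 12520.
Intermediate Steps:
B(d, b) = 8 (B(d, b) = 2 - (-3*3 + 3) = 2 - (-9 + 3) = 2 - 1*(-6) = 2 + 6 = 8)
(B(-120, 20) + 12512) + (2917 + 2*(-909))/(-5811 + 2901) = (8 + 12512) + (2917 + 2*(-909))/(-5811 + 2901) = 12520 + (2917 - 1818)/(-2910) = 12520 + 1099*(-1/2910) = 12520 - 1099/2910 = 36432101/2910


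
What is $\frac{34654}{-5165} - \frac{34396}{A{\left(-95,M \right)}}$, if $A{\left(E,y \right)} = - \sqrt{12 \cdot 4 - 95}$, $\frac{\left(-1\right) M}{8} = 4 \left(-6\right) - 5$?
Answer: $- \frac{34654}{5165} - \frac{34396 i \sqrt{47}}{47} \approx -6.7094 - 5017.2 i$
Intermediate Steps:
$M = 232$ ($M = - 8 \left(4 \left(-6\right) - 5\right) = - 8 \left(-24 - 5\right) = \left(-8\right) \left(-29\right) = 232$)
$A{\left(E,y \right)} = - i \sqrt{47}$ ($A{\left(E,y \right)} = - \sqrt{48 - 95} = - \sqrt{-47} = - i \sqrt{47}$)
$\frac{34654}{-5165} - \frac{34396}{A{\left(-95,M \right)}} = \frac{34654}{-5165} - \frac{34396}{\left(-1\right) i \sqrt{47}} = 34654 \left(- \frac{1}{5165}\right) - 34396 \frac{i \sqrt{47}}{47} = - \frac{34654}{5165} - \frac{34396 i \sqrt{47}}{47}$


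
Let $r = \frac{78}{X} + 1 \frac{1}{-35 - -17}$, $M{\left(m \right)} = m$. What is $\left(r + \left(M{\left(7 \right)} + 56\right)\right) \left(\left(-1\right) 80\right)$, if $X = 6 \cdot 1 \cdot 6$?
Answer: $- \frac{46880}{9} \approx -5208.9$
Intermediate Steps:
$X = 36$ ($X = 6 \cdot 6 = 36$)
$r = \frac{19}{9}$ ($r = \frac{78}{36} + 1 \frac{1}{-35 - -17} = 78 \cdot \frac{1}{36} + 1 \frac{1}{-35 + 17} = \frac{13}{6} + 1 \frac{1}{-18} = \frac{13}{6} + 1 \left(- \frac{1}{18}\right) = \frac{13}{6} - \frac{1}{18} = \frac{19}{9} \approx 2.1111$)
$\left(r + \left(M{\left(7 \right)} + 56\right)\right) \left(\left(-1\right) 80\right) = \left(\frac{19}{9} + \left(7 + 56\right)\right) \left(\left(-1\right) 80\right) = \left(\frac{19}{9} + 63\right) \left(-80\right) = \frac{586}{9} \left(-80\right) = - \frac{46880}{9}$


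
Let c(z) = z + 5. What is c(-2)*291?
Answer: 873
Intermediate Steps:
c(z) = 5 + z
c(-2)*291 = (5 - 2)*291 = 3*291 = 873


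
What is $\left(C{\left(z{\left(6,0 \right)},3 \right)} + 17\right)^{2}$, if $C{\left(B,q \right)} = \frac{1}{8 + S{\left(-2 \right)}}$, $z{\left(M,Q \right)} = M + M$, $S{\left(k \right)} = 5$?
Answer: $\frac{49284}{169} \approx 291.62$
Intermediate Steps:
$z{\left(M,Q \right)} = 2 M$
$C{\left(B,q \right)} = \frac{1}{13}$ ($C{\left(B,q \right)} = \frac{1}{8 + 5} = \frac{1}{13}$)
$\left(C{\left(z{\left(6,0 \right)},3 \right)} + 17\right)^{2} = \left(\frac{1}{13} + 17\right)^{2} = \left(\frac{222}{13}\right)^{2} = \frac{49284}{169}$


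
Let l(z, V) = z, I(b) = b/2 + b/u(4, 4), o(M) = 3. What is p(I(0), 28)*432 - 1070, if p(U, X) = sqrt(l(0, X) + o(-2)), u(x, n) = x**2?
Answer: -1070 + 432*sqrt(3) ≈ -321.75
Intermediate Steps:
I(b) = 9*b/16 (I(b) = b/2 + b/(4**2) = b*(1/2) + b/16 = b/2 + b*(1/16) = b/2 + b/16 = 9*b/16)
p(U, X) = sqrt(3) (p(U, X) = sqrt(0 + 3) = sqrt(3))
p(I(0), 28)*432 - 1070 = sqrt(3)*432 - 1070 = 432*sqrt(3) - 1070 = -1070 + 432*sqrt(3)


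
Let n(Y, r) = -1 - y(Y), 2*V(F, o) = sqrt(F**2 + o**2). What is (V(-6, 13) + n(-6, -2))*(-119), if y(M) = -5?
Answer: -476 - 119*sqrt(205)/2 ≈ -1327.9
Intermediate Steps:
V(F, o) = sqrt(F**2 + o**2)/2
n(Y, r) = 4 (n(Y, r) = -1 - 1*(-5) = -1 + 5 = 4)
(V(-6, 13) + n(-6, -2))*(-119) = (sqrt((-6)**2 + 13**2)/2 + 4)*(-119) = (sqrt(36 + 169)/2 + 4)*(-119) = (sqrt(205)/2 + 4)*(-119) = (4 + sqrt(205)/2)*(-119) = -476 - 119*sqrt(205)/2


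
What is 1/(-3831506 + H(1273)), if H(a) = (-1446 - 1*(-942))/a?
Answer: -1273/4877507642 ≈ -2.6099e-7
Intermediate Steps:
H(a) = -504/a (H(a) = (-1446 + 942)/a = -504/a)
1/(-3831506 + H(1273)) = 1/(-3831506 - 504/1273) = 1/(-4877507642/1273) = -1273/4877507642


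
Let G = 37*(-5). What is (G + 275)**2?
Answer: 8100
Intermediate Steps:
G = -185
(G + 275)**2 = (-185 + 275)**2 = 90**2 = 8100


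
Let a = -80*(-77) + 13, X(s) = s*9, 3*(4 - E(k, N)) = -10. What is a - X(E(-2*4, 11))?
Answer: 6107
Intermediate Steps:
E(k, N) = 22/3 (E(k, N) = 4 - ⅓*(-10) = 4 + 10/3 = 22/3)
X(s) = 9*s
a = 6173 (a = 6160 + 13 = 6173)
a - X(E(-2*4, 11)) = 6173 - 9*22/3 = 6173 - 1*66 = 6173 - 66 = 6107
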